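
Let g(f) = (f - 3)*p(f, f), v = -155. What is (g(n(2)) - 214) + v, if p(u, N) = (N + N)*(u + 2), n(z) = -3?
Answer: -405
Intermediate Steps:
p(u, N) = 2*N*(2 + u) (p(u, N) = (2*N)*(2 + u) = 2*N*(2 + u))
g(f) = 2*f*(-3 + f)*(2 + f) (g(f) = (f - 3)*(2*f*(2 + f)) = (-3 + f)*(2*f*(2 + f)) = 2*f*(-3 + f)*(2 + f))
(g(n(2)) - 214) + v = (2*(-3)*(-3 - 3)*(2 - 3) - 214) - 155 = (2*(-3)*(-6)*(-1) - 214) - 155 = (-36 - 214) - 155 = -250 - 155 = -405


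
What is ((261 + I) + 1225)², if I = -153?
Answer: 1776889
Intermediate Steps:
((261 + I) + 1225)² = ((261 - 153) + 1225)² = (108 + 1225)² = 1333² = 1776889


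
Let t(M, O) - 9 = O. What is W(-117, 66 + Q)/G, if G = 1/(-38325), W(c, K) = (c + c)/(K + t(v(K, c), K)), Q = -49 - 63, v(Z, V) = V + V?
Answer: -8968050/83 ≈ -1.0805e+5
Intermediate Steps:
v(Z, V) = 2*V
Q = -112
t(M, O) = 9 + O
W(c, K) = 2*c/(9 + 2*K) (W(c, K) = (c + c)/(K + (9 + K)) = (2*c)/(9 + 2*K) = 2*c/(9 + 2*K))
G = -1/38325 ≈ -2.6093e-5
W(-117, 66 + Q)/G = (2*(-117)/(9 + 2*(66 - 112)))/(-1/38325) = (2*(-117)/(9 + 2*(-46)))*(-38325) = (2*(-117)/(9 - 92))*(-38325) = (2*(-117)/(-83))*(-38325) = (2*(-117)*(-1/83))*(-38325) = (234/83)*(-38325) = -8968050/83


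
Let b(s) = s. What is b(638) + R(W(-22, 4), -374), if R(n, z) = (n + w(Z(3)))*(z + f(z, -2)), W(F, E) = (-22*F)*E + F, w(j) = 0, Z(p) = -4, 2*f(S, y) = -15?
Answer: -729553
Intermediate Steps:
f(S, y) = -15/2 (f(S, y) = (1/2)*(-15) = -15/2)
W(F, E) = F - 22*E*F (W(F, E) = -22*E*F + F = F - 22*E*F)
R(n, z) = n*(-15/2 + z) (R(n, z) = (n + 0)*(z - 15/2) = n*(-15/2 + z))
b(638) + R(W(-22, 4), -374) = 638 + (-22*(1 - 22*4))*(-15 + 2*(-374))/2 = 638 + (-22*(1 - 88))*(-15 - 748)/2 = 638 + (1/2)*(-22*(-87))*(-763) = 638 + (1/2)*1914*(-763) = 638 - 730191 = -729553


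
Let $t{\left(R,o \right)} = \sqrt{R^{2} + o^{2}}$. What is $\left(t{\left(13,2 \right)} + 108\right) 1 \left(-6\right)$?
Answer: $-648 - 6 \sqrt{173} \approx -726.92$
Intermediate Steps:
$\left(t{\left(13,2 \right)} + 108\right) 1 \left(-6\right) = \left(\sqrt{13^{2} + 2^{2}} + 108\right) 1 \left(-6\right) = \left(\sqrt{169 + 4} + 108\right) \left(-6\right) = \left(\sqrt{173} + 108\right) \left(-6\right) = \left(108 + \sqrt{173}\right) \left(-6\right) = -648 - 6 \sqrt{173}$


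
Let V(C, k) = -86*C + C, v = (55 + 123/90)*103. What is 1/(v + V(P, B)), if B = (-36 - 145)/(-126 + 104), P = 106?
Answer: -30/96127 ≈ -0.00031209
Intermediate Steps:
v = 174173/30 (v = (55 + 123*(1/90))*103 = (55 + 41/30)*103 = (1691/30)*103 = 174173/30 ≈ 5805.8)
B = 181/22 (B = -181/(-22) = -181*(-1/22) = 181/22 ≈ 8.2273)
V(C, k) = -85*C
1/(v + V(P, B)) = 1/(174173/30 - 85*106) = 1/(174173/30 - 9010) = 1/(-96127/30) = -30/96127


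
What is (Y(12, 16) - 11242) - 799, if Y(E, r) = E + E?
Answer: -12017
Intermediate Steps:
Y(E, r) = 2*E
(Y(12, 16) - 11242) - 799 = (2*12 - 11242) - 799 = (24 - 11242) - 799 = -11218 - 799 = -12017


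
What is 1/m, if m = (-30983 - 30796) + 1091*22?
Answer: -1/37777 ≈ -2.6471e-5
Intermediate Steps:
m = -37777 (m = -61779 + 24002 = -37777)
1/m = 1/(-37777) = -1/37777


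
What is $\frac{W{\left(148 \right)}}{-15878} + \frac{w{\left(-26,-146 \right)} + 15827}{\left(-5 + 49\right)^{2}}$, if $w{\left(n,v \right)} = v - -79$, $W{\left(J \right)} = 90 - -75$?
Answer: $\frac{15619865}{1921238} \approx 8.1301$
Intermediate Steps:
$W{\left(J \right)} = 165$ ($W{\left(J \right)} = 90 + 75 = 165$)
$w{\left(n,v \right)} = 79 + v$ ($w{\left(n,v \right)} = v + 79 = 79 + v$)
$\frac{W{\left(148 \right)}}{-15878} + \frac{w{\left(-26,-146 \right)} + 15827}{\left(-5 + 49\right)^{2}} = \frac{165}{-15878} + \frac{\left(79 - 146\right) + 15827}{\left(-5 + 49\right)^{2}} = 165 \left(- \frac{1}{15878}\right) + \frac{-67 + 15827}{44^{2}} = - \frac{165}{15878} + \frac{15760}{1936} = - \frac{165}{15878} + 15760 \cdot \frac{1}{1936} = - \frac{165}{15878} + \frac{985}{121} = \frac{15619865}{1921238}$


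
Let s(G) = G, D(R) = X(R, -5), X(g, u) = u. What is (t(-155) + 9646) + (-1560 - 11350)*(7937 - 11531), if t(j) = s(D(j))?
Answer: 46408181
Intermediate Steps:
D(R) = -5
t(j) = -5
(t(-155) + 9646) + (-1560 - 11350)*(7937 - 11531) = (-5 + 9646) + (-1560 - 11350)*(7937 - 11531) = 9641 - 12910*(-3594) = 9641 + 46398540 = 46408181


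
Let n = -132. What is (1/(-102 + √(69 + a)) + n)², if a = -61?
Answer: 470852598971/27019204 + 686187*√2/13509602 ≈ 17427.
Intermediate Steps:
(1/(-102 + √(69 + a)) + n)² = (1/(-102 + √(69 - 61)) - 132)² = (1/(-102 + √8) - 132)² = (1/(-102 + 2*√2) - 132)² = (-132 + 1/(-102 + 2*√2))²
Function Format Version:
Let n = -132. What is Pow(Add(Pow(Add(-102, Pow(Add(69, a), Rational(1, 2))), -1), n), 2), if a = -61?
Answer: Add(Rational(470852598971, 27019204), Mul(Rational(686187, 13509602), Pow(2, Rational(1, 2)))) ≈ 17427.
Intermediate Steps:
Pow(Add(Pow(Add(-102, Pow(Add(69, a), Rational(1, 2))), -1), n), 2) = Pow(Add(Pow(Add(-102, Pow(Add(69, -61), Rational(1, 2))), -1), -132), 2) = Pow(Add(Pow(Add(-102, Pow(8, Rational(1, 2))), -1), -132), 2) = Pow(Add(Pow(Add(-102, Mul(2, Pow(2, Rational(1, 2)))), -1), -132), 2) = Pow(Add(-132, Pow(Add(-102, Mul(2, Pow(2, Rational(1, 2)))), -1)), 2)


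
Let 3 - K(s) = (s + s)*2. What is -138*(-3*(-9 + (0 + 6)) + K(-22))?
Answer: -13800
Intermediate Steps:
K(s) = 3 - 4*s (K(s) = 3 - (s + s)*2 = 3 - 2*s*2 = 3 - 4*s)
-138*(-3*(-9 + (0 + 6)) + K(-22)) = -138*(-3*(-9 + (0 + 6)) + (3 - 4*(-22))) = -138*(-3*(-9 + 6) + (3 + 88)) = -138*(-3*(-3) + 91) = -138*(9 + 91) = -138*100 = -13800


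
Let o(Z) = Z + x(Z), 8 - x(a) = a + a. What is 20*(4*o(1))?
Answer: 560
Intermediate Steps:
x(a) = 8 - 2*a (x(a) = 8 - (a + a) = 8 - 2*a)
o(Z) = 8 - Z (o(Z) = Z + (8 - 2*Z) = 8 - Z)
20*(4*o(1)) = 20*(4*(8 - 1*1)) = 20*(4*(8 - 1)) = 20*(4*7) = 20*28 = 560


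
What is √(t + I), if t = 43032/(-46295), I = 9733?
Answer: √20858036467885/46295 ≈ 98.651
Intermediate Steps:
t = -43032/46295 (t = 43032*(-1/46295) = -43032/46295 ≈ -0.92952)
√(t + I) = √(-43032/46295 + 9733) = √(450546203/46295) = √20858036467885/46295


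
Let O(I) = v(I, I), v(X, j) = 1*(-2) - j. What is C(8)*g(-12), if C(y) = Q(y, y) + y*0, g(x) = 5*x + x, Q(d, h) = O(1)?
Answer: 216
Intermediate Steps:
v(X, j) = -2 - j
O(I) = -2 - I
Q(d, h) = -3 (Q(d, h) = -2 - 1*1 = -2 - 1 = -3)
g(x) = 6*x
C(y) = -3 (C(y) = -3 + y*0 = -3 + 0 = -3)
C(8)*g(-12) = -18*(-12) = -3*(-72) = 216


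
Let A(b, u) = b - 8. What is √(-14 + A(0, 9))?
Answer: I*√22 ≈ 4.6904*I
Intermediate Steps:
A(b, u) = -8 + b
√(-14 + A(0, 9)) = √(-14 + (-8 + 0)) = √(-14 - 8) = √(-22) = I*√22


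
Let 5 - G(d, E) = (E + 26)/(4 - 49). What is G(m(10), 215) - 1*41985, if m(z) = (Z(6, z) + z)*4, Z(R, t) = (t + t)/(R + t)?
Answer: -1888859/45 ≈ -41975.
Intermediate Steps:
Z(R, t) = 2*t/(R + t) (Z(R, t) = (2*t)/(R + t) = 2*t/(R + t))
m(z) = 4*z + 8*z/(6 + z) (m(z) = (2*z/(6 + z) + z)*4 = (z + 2*z/(6 + z))*4 = 4*z + 8*z/(6 + z))
G(d, E) = 251/45 + E/45 (G(d, E) = 5 - (E + 26)/(4 - 49) = 5 - (26 + E)/(-45) = 5 - (26 + E)*(-1)/45 = 5 - (-26/45 - E/45) = 5 + (26/45 + E/45) = 251/45 + E/45)
G(m(10), 215) - 1*41985 = (251/45 + (1/45)*215) - 1*41985 = (251/45 + 43/9) - 41985 = 466/45 - 41985 = -1888859/45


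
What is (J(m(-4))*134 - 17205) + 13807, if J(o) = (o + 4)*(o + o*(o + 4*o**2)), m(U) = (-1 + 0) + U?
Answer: 60922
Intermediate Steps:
m(U) = -1 + U
J(o) = (4 + o)*(o + o*(o + 4*o**2))
(J(m(-4))*134 - 17205) + 13807 = (((-1 - 4)*(4 + 4*(-1 - 4)**3 + 5*(-1 - 4) + 17*(-1 - 4)**2))*134 - 17205) + 13807 = (-5*(4 + 4*(-5)**3 + 5*(-5) + 17*(-5)**2)*134 - 17205) + 13807 = (-5*(4 + 4*(-125) - 25 + 17*25)*134 - 17205) + 13807 = (-5*(4 - 500 - 25 + 425)*134 - 17205) + 13807 = (-5*(-96)*134 - 17205) + 13807 = (480*134 - 17205) + 13807 = (64320 - 17205) + 13807 = 47115 + 13807 = 60922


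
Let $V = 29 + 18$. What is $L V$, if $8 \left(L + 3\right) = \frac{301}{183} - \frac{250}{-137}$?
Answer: $- \frac{24191699}{200568} \approx -120.62$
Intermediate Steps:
$V = 47$
$L = - \frac{514717}{200568}$ ($L = -3 + \frac{\frac{301}{183} - \frac{250}{-137}}{8} = -3 + \frac{301 \cdot \frac{1}{183} - - \frac{250}{137}}{8} = -3 + \frac{\frac{301}{183} + \frac{250}{137}}{8} = -3 + \frac{1}{8} \cdot \frac{86987}{25071} = -3 + \frac{86987}{200568} = - \frac{514717}{200568} \approx -2.5663$)
$L V = \left(- \frac{514717}{200568}\right) 47 = - \frac{24191699}{200568}$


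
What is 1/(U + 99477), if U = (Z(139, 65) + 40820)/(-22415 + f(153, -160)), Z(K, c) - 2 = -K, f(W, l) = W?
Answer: 22262/2214516291 ≈ 1.0053e-5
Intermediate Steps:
Z(K, c) = 2 - K
U = -40683/22262 (U = ((2 - 1*139) + 40820)/(-22415 + 153) = ((2 - 139) + 40820)/(-22262) = (-137 + 40820)*(-1/22262) = 40683*(-1/22262) = -40683/22262 ≈ -1.8275)
1/(U + 99477) = 1/(-40683/22262 + 99477) = 1/(2214516291/22262) = 22262/2214516291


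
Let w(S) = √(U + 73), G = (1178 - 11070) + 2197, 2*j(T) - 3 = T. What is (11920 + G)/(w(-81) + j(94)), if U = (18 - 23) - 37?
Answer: 163930/1857 - 3380*√31/1857 ≈ 78.143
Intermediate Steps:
U = -42 (U = -5 - 37 = -42)
j(T) = 3/2 + T/2
G = -7695 (G = -9892 + 2197 = -7695)
w(S) = √31 (w(S) = √(-42 + 73) = √31)
(11920 + G)/(w(-81) + j(94)) = (11920 - 7695)/(√31 + (3/2 + (½)*94)) = 4225/(√31 + (3/2 + 47)) = 4225/(√31 + 97/2) = 4225/(97/2 + √31)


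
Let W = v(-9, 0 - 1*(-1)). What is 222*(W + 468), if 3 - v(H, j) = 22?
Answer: 99678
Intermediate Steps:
v(H, j) = -19 (v(H, j) = 3 - 1*22 = 3 - 22 = -19)
W = -19
222*(W + 468) = 222*(-19 + 468) = 222*449 = 99678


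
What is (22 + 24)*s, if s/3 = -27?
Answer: -3726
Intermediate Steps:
s = -81 (s = 3*(-27) = -81)
(22 + 24)*s = (22 + 24)*(-81) = 46*(-81) = -3726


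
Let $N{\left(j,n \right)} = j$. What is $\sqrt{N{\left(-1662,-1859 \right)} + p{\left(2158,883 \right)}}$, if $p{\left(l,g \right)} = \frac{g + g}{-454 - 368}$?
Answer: $\frac{i \sqrt{281109615}}{411} \approx 40.794 i$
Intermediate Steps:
$p{\left(l,g \right)} = - \frac{g}{411}$ ($p{\left(l,g \right)} = \frac{2 g}{-822} = 2 g \left(- \frac{1}{822}\right) = - \frac{g}{411}$)
$\sqrt{N{\left(-1662,-1859 \right)} + p{\left(2158,883 \right)}} = \sqrt{-1662 - \frac{883}{411}} = \sqrt{- \frac{683965}{411}} = \frac{i \sqrt{281109615}}{411}$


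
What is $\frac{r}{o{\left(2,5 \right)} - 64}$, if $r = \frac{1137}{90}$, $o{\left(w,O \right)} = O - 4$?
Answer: $- \frac{379}{1890} \approx -0.20053$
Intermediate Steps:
$o{\left(w,O \right)} = -4 + O$ ($o{\left(w,O \right)} = O - 4 = -4 + O$)
$r = \frac{379}{30}$ ($r = 1137 \cdot \frac{1}{90} = \frac{379}{30} \approx 12.633$)
$\frac{r}{o{\left(2,5 \right)} - 64} = \frac{1}{\left(-4 + 5\right) - 64} \cdot \frac{379}{30} = \frac{1}{1 - 64} \cdot \frac{379}{30} = \frac{1}{-63} \cdot \frac{379}{30} = \left(- \frac{1}{63}\right) \frac{379}{30} = - \frac{379}{1890}$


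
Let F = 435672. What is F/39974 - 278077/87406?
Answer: 1225658947/158816702 ≈ 7.7174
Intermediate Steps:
F/39974 - 278077/87406 = 435672/39974 - 278077/87406 = 435672*(1/39974) - 278077*1/87406 = 217836/19987 - 278077/87406 = 1225658947/158816702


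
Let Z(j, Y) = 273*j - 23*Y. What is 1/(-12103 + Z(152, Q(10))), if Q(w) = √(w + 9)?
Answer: 1547/45470442 + 23*√19/863938398 ≈ 3.4138e-5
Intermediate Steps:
Q(w) = √(9 + w)
Z(j, Y) = -23*Y + 273*j
1/(-12103 + Z(152, Q(10))) = 1/(-12103 + (-23*√(9 + 10) + 273*152)) = 1/(-12103 + (-23*√19 + 41496)) = 1/(-12103 + (41496 - 23*√19)) = 1/(29393 - 23*√19)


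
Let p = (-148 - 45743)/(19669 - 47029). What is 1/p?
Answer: 3040/5099 ≈ 0.59620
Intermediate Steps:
p = 5099/3040 (p = -45891/(-27360) = -45891*(-1/27360) = 5099/3040 ≈ 1.6773)
1/p = 1/(5099/3040) = 3040/5099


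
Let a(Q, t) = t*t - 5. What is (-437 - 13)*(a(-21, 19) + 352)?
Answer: -318600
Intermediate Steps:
a(Q, t) = -5 + t**2 (a(Q, t) = t**2 - 5 = -5 + t**2)
(-437 - 13)*(a(-21, 19) + 352) = (-437 - 13)*((-5 + 19**2) + 352) = -450*((-5 + 361) + 352) = -450*(356 + 352) = -450*708 = -318600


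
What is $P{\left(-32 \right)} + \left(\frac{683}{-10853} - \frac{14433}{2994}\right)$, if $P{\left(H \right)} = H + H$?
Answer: $- \frac{746098233}{10831294} \approx -68.884$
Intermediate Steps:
$P{\left(H \right)} = 2 H$
$P{\left(-32 \right)} + \left(\frac{683}{-10853} - \frac{14433}{2994}\right) = 2 \left(-32\right) + \left(\frac{683}{-10853} - \frac{14433}{2994}\right) = -64 + \left(683 \left(- \frac{1}{10853}\right) - \frac{4811}{998}\right) = -64 - \frac{52895417}{10831294} = - \frac{746098233}{10831294}$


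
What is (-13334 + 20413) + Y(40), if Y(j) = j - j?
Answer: 7079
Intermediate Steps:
Y(j) = 0
(-13334 + 20413) + Y(40) = (-13334 + 20413) + 0 = 7079 + 0 = 7079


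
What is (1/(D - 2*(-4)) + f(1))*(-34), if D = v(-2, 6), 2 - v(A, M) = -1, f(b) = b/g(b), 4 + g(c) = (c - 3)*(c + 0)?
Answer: 85/33 ≈ 2.5758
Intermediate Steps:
g(c) = -4 + c*(-3 + c) (g(c) = -4 + (c - 3)*(c + 0) = -4 + (-3 + c)*c = -4 + c*(-3 + c))
f(b) = b/(-4 + b² - 3*b)
v(A, M) = 3 (v(A, M) = 2 - 1*(-1) = 2 + 1 = 3)
D = 3
(1/(D - 2*(-4)) + f(1))*(-34) = (1/(3 - 2*(-4)) + 1/(-4 + 1² - 3*1))*(-34) = (1/(3 + 8) + 1/(-4 + 1 - 3))*(-34) = (1/11 + 1/(-6))*(-34) = (1/11 + 1*(-⅙))*(-34) = (1/11 - ⅙)*(-34) = -5/66*(-34) = 85/33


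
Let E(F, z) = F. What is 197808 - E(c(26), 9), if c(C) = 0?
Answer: 197808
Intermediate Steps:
197808 - E(c(26), 9) = 197808 - 1*0 = 197808 + 0 = 197808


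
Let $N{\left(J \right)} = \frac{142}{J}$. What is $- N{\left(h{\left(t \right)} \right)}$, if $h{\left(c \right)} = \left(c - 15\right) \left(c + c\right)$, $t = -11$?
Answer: $- \frac{71}{286} \approx -0.24825$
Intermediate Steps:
$h{\left(c \right)} = 2 c \left(-15 + c\right)$ ($h{\left(c \right)} = \left(-15 + c\right) 2 c = 2 c \left(-15 + c\right)$)
$- N{\left(h{\left(t \right)} \right)} = - \frac{142}{2 \left(-11\right) \left(-15 - 11\right)} = - \frac{142}{2 \left(-11\right) \left(-26\right)} = - \frac{142}{572} = \left(-1\right) \frac{71}{286} = - \frac{71}{286}$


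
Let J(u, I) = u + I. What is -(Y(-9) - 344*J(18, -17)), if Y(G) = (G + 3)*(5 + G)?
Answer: 320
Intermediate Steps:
Y(G) = (3 + G)*(5 + G)
J(u, I) = I + u
-(Y(-9) - 344*J(18, -17)) = -((15 + (-9)**2 + 8*(-9)) - 344*(-17 + 18)) = -((15 + 81 - 72) - 344*1) = -(24 - 344) = -1*(-320) = 320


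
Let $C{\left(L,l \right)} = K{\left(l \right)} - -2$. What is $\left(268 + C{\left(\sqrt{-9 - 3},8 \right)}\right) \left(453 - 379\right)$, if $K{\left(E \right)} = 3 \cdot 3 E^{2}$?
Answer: $62604$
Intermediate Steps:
$K{\left(E \right)} = 9 E^{2}$
$C{\left(L,l \right)} = 2 + 9 l^{2}$ ($C{\left(L,l \right)} = 9 l^{2} - -2 = 9 l^{2} + 2 = 2 + 9 l^{2}$)
$\left(268 + C{\left(\sqrt{-9 - 3},8 \right)}\right) \left(453 - 379\right) = \left(268 + \left(2 + 9 \cdot 8^{2}\right)\right) \left(453 - 379\right) = \left(268 + \left(2 + 9 \cdot 64\right)\right) 74 = \left(268 + \left(2 + 576\right)\right) 74 = \left(268 + 578\right) 74 = 846 \cdot 74 = 62604$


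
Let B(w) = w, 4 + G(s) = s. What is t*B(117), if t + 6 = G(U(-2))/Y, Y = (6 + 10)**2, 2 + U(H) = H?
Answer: -22581/32 ≈ -705.66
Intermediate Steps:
U(H) = -2 + H
G(s) = -4 + s
Y = 256 (Y = 16**2 = 256)
t = -193/32 (t = -6 + (-4 + (-2 - 2))/256 = -6 + (-4 - 4)*(1/256) = -6 - 8*1/256 = -6 - 1/32 = -193/32 ≈ -6.0313)
t*B(117) = -193/32*117 = -22581/32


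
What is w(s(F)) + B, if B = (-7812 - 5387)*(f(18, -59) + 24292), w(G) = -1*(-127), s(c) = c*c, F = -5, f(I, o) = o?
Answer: -319851240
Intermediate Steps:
s(c) = c²
w(G) = 127
B = -319851367 (B = (-7812 - 5387)*(-59 + 24292) = -13199*24233 = -319851367)
w(s(F)) + B = 127 - 319851367 = -319851240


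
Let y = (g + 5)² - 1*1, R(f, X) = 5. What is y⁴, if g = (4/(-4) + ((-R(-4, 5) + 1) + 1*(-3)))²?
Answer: 513366837760000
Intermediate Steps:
g = 64 (g = (4/(-4) + ((-1*5 + 1) + 1*(-3)))² = (4*(-¼) + ((-5 + 1) - 3))² = (-1 + (-4 - 3))² = (-1 - 7)² = (-8)² = 64)
y = 4760 (y = (64 + 5)² - 1*1 = 69² - 1 = 4761 - 1 = 4760)
y⁴ = 4760⁴ = 513366837760000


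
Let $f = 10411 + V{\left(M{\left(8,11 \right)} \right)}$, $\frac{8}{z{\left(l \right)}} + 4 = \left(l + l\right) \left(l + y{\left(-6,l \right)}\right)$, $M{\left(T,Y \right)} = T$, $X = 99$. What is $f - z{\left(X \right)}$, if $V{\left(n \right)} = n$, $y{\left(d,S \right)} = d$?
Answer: $\frac{95906891}{9205} \approx 10419.0$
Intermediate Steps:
$z{\left(l \right)} = \frac{8}{-4 + 2 l \left(-6 + l\right)}$ ($z{\left(l \right)} = \frac{8}{-4 + \left(l + l\right) \left(l - 6\right)} = \frac{8}{-4 + 2 l \left(-6 + l\right)}$)
$f = 10419$ ($f = 10411 + 8 = 10419$)
$f - z{\left(X \right)} = 10419 - \frac{4}{-2 + 99^{2} - 594} = 10419 - \frac{4}{-2 + 9801 - 594} = 10419 - \frac{4}{9205} = \frac{95906891}{9205}$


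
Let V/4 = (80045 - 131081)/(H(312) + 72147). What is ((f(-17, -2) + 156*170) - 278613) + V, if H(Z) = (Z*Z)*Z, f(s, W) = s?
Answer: -2558368228798/10147825 ≈ -2.5211e+5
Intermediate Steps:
H(Z) = Z**3 (H(Z) = Z**2*Z = Z**3)
V = -68048/10147825 (V = 4*((80045 - 131081)/(312**3 + 72147)) = 4*(-51036/(30371328 + 72147)) = 4*(-51036/30443475) = 4*(-51036*1/30443475) = 4*(-17012/10147825) = -68048/10147825 ≈ -0.0067057)
((f(-17, -2) + 156*170) - 278613) + V = ((-17 + 156*170) - 278613) - 68048/10147825 = ((-17 + 26520) - 278613) - 68048/10147825 = (26503 - 278613) - 68048/10147825 = -252110 - 68048/10147825 = -2558368228798/10147825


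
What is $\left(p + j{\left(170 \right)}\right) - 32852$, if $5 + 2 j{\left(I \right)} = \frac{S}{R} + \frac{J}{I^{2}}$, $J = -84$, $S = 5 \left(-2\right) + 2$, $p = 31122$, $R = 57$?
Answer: $- \frac{713516311}{411825} \approx -1732.6$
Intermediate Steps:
$S = -8$ ($S = -10 + 2 = -8$)
$j{\left(I \right)} = - \frac{293}{114} - \frac{42}{I^{2}}$ ($j{\left(I \right)} = - \frac{5}{2} + \frac{- \frac{8}{57} - \frac{84}{I^{2}}}{2} = - \frac{5}{2} - \left(\frac{4}{57} + \frac{42}{I^{2}}\right) = - \frac{293}{114} - \frac{42}{I^{2}}$)
$\left(p + j{\left(170 \right)}\right) - 32852 = \left(31122 - \left(\frac{293}{114} + \frac{42}{28900}\right)\right) - 32852 = \left(31122 - \frac{1059061}{411825}\right) - 32852 = \frac{12815758589}{411825} - 32852 = - \frac{713516311}{411825}$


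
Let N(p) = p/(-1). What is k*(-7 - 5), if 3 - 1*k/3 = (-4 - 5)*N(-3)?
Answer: -1080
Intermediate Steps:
N(p) = -p (N(p) = p*(-1) = -p)
k = 90 (k = 9 - 3*(-4 - 5)*(-1*(-3)) = 9 - (-27)*3 = 9 - 3*(-27) = 9 + 81 = 90)
k*(-7 - 5) = 90*(-7 - 5) = 90*(-12) = -1080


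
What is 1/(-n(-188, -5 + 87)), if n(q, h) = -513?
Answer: 1/513 ≈ 0.0019493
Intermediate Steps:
1/(-n(-188, -5 + 87)) = 1/(-1*(-513)) = 1/513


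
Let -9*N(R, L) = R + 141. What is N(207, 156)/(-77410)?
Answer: 58/116115 ≈ 0.00049950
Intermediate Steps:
N(R, L) = -47/3 - R/9 (N(R, L) = -(R + 141)/9 = -(141 + R)/9 = -47/3 - R/9)
N(207, 156)/(-77410) = (-47/3 - ⅑*207)/(-77410) = (-47/3 - 23)*(-1/77410) = -116/3*(-1/77410) = 58/116115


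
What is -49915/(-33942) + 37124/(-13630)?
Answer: -289860679/231314730 ≈ -1.2531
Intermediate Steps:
-49915/(-33942) + 37124/(-13630) = -49915*(-1/33942) + 37124*(-1/13630) = 49915/33942 - 18562/6815 = -289860679/231314730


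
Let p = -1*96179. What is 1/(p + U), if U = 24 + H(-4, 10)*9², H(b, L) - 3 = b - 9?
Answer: -1/96965 ≈ -1.0313e-5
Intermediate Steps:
H(b, L) = -6 + b (H(b, L) = 3 + (b - 9) = 3 + (-9 + b) = -6 + b)
p = -96179
U = -786 (U = 24 + (-6 - 4)*9² = 24 - 10*81 = 24 - 810 = -786)
1/(p + U) = 1/(-96179 - 786) = 1/(-96965) = -1/96965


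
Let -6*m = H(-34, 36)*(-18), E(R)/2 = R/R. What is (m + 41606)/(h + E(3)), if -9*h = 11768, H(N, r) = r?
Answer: -187713/5875 ≈ -31.951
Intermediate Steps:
h = -11768/9 (h = -1/9*11768 = -11768/9 ≈ -1307.6)
E(R) = 2 (E(R) = 2*(R/R) = 2*1 = 2)
m = 108 (m = -6*(-18) = -1/6*(-648) = 108)
(m + 41606)/(h + E(3)) = (108 + 41606)/(-11768/9 + 2) = 41714/(-11750/9) = 41714*(-9/11750) = -187713/5875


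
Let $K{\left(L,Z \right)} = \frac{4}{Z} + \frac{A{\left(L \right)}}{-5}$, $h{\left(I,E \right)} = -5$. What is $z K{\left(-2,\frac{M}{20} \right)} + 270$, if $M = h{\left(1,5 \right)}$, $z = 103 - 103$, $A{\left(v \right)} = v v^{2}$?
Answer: $270$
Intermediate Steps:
$A{\left(v \right)} = v^{3}$
$z = 0$
$M = -5$
$K{\left(L,Z \right)} = \frac{4}{Z} - \frac{L^{3}}{5}$ ($K{\left(L,Z \right)} = \frac{4}{Z} + \frac{L^{3}}{-5} = \frac{4}{Z} + L^{3} \left(- \frac{1}{5}\right) = \frac{4}{Z} - \frac{L^{3}}{5}$)
$z K{\left(-2,\frac{M}{20} \right)} + 270 = 0 \left(\frac{4}{\left(-5\right) \frac{1}{20}} - \frac{\left(-2\right)^{3}}{5}\right) + 270 = 0 \left(\frac{4}{\left(-5\right) \frac{1}{20}} - - \frac{8}{5}\right) + 270 = 0 \left(\frac{4}{- \frac{1}{4}} + \frac{8}{5}\right) + 270 = 0 \left(4 \left(-4\right) + \frac{8}{5}\right) + 270 = 0 \left(-16 + \frac{8}{5}\right) + 270 = 0 \left(- \frac{72}{5}\right) + 270 = 0 + 270 = 270$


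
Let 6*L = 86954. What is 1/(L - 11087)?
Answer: 3/10216 ≈ 0.00029366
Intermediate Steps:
L = 43477/3 (L = (1/6)*86954 = 43477/3 ≈ 14492.)
1/(L - 11087) = 1/(43477/3 - 11087) = 1/(10216/3) = 3/10216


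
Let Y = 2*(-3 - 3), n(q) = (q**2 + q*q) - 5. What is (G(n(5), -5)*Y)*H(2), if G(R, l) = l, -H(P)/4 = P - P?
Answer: 0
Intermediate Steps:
n(q) = -5 + 2*q**2 (n(q) = (q**2 + q**2) - 5 = 2*q**2 - 5 = -5 + 2*q**2)
H(P) = 0 (H(P) = -4*(P - P) = -4*0 = 0)
Y = -12 (Y = 2*(-6) = -12)
(G(n(5), -5)*Y)*H(2) = -5*(-12)*0 = 60*0 = 0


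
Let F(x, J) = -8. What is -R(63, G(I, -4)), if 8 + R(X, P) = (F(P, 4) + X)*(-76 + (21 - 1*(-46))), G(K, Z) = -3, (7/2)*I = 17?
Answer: 503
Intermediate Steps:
I = 34/7 (I = (2/7)*17 = 34/7 ≈ 4.8571)
R(X, P) = 64 - 9*X (R(X, P) = -8 + (-8 + X)*(-76 + (21 - 1*(-46))) = -8 + (-8 + X)*(-76 + (21 + 46)) = -8 + (-8 + X)*(-76 + 67) = -8 + (-8 + X)*(-9) = -8 + (72 - 9*X) = 64 - 9*X)
-R(63, G(I, -4)) = -(64 - 9*63) = -(64 - 567) = -1*(-503) = 503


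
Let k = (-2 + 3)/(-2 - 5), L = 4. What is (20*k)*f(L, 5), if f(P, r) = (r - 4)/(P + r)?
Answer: -20/63 ≈ -0.31746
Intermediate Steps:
k = -⅐ (k = 1/(-7) = 1*(-⅐) = -⅐ ≈ -0.14286)
f(P, r) = (-4 + r)/(P + r)
(20*k)*f(L, 5) = (20*(-⅐))*((-4 + 5)/(4 + 5)) = -20/(7*9) = -20/63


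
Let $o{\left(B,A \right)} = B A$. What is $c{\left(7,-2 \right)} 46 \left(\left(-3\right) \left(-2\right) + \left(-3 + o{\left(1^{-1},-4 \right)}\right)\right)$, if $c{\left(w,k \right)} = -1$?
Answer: $46$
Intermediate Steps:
$o{\left(B,A \right)} = A B$
$c{\left(7,-2 \right)} 46 \left(\left(-3\right) \left(-2\right) + \left(-3 + o{\left(1^{-1},-4 \right)}\right)\right) = \left(-1\right) 46 \left(\left(-3\right) \left(-2\right) - \left(3 + \frac{4}{1}\right)\right) = - 46 \left(6 - 7\right) = \left(-46\right) \left(-1\right) = 46$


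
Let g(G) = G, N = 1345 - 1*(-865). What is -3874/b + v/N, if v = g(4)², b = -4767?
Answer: 4318906/5267535 ≈ 0.81991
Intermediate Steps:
N = 2210 (N = 1345 + 865 = 2210)
v = 16 (v = 4² = 16)
-3874/b + v/N = -3874/(-4767) + 16/2210 = -3874*(-1/4767) + 16*(1/2210) = 3874/4767 + 8/1105 = 4318906/5267535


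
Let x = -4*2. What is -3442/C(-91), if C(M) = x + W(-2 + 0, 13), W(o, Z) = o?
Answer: 1721/5 ≈ 344.20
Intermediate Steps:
x = -8
C(M) = -10 (C(M) = -8 + (-2 + 0) = -8 - 2 = -10)
-3442/C(-91) = -3442/(-10) = -3442*(-⅒) = 1721/5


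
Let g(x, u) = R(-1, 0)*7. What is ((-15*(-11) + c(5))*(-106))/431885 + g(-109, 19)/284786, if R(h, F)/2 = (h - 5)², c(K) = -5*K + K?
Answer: -415949078/12299480161 ≈ -0.033818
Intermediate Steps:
c(K) = -4*K
R(h, F) = 2*(-5 + h)² (R(h, F) = 2*(h - 5)² = 2*(-5 + h)²)
g(x, u) = 504 (g(x, u) = (2*(-5 - 1)²)*7 = (2*(-6)²)*7 = (2*36)*7 = 72*7 = 504)
((-15*(-11) + c(5))*(-106))/431885 + g(-109, 19)/284786 = ((-15*(-11) - 4*5)*(-106))/431885 + 504/284786 = ((165 - 20)*(-106))*(1/431885) + 504*(1/284786) = (145*(-106))*(1/431885) + 252/142393 = -15370*1/431885 + 252/142393 = -3074/86377 + 252/142393 = -415949078/12299480161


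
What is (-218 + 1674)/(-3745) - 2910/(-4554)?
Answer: 101603/406065 ≈ 0.25021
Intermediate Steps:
(-218 + 1674)/(-3745) - 2910/(-4554) = 1456*(-1/3745) - 2910*(-1/4554) = -208/535 + 485/759 = 101603/406065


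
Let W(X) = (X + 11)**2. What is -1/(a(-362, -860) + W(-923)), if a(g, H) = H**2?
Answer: -1/1571344 ≈ -6.3640e-7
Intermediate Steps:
W(X) = (11 + X)**2
-1/(a(-362, -860) + W(-923)) = -1/((-860)**2 + (11 - 923)**2) = -1/(739600 + (-912)**2) = -1/(739600 + 831744) = -1/1571344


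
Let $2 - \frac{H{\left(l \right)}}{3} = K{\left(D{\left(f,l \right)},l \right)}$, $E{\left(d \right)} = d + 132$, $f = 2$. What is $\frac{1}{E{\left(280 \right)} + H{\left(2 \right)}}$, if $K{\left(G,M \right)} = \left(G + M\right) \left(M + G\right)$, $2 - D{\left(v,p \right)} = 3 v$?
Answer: $\frac{1}{406} \approx 0.0024631$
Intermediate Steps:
$D{\left(v,p \right)} = 2 - 3 v$
$E{\left(d \right)} = 132 + d$
$K{\left(G,M \right)} = \left(G + M\right)^{2}$ ($K{\left(G,M \right)} = \left(G + M\right) \left(G + M\right) = \left(G + M\right)^{2}$)
$H{\left(l \right)} = 6 - 3 \left(-4 + l\right)^{2}$ ($H{\left(l \right)} = 6 - 3 \left(\left(2 - 6\right) + l\right)^{2} = 6 - 3 \left(-4 + l\right)^{2}$)
$\frac{1}{E{\left(280 \right)} + H{\left(2 \right)}} = \frac{1}{\left(132 + 280\right) + \left(6 - 3 \left(-4 + 2\right)^{2}\right)} = \frac{1}{412 + \left(6 - 3 \left(-2\right)^{2}\right)} = \frac{1}{412 + \left(6 - 12\right)} = \frac{1}{412 - 6} = \frac{1}{406}$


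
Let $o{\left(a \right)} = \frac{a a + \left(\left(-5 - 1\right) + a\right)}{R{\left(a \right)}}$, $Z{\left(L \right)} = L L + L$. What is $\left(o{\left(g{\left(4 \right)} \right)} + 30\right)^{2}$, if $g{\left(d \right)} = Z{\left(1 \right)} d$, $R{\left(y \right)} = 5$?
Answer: $\frac{46656}{25} \approx 1866.2$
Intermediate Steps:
$Z{\left(L \right)} = L + L^{2}$ ($Z{\left(L \right)} = L^{2} + L = L + L^{2}$)
$g{\left(d \right)} = 2 d$ ($g{\left(d \right)} = 1 \left(1 + 1\right) d = 1 \cdot 2 d = 2 d$)
$o{\left(a \right)} = - \frac{6}{5} + \frac{a}{5} + \frac{a^{2}}{5}$ ($o{\left(a \right)} = \frac{a a + \left(\left(-5 - 1\right) + a\right)}{5} = \left(a^{2} + \left(-6 + a\right)\right) \frac{1}{5} = \left(-6 + a + a^{2}\right) \frac{1}{5} = - \frac{6}{5} + \frac{a}{5} + \frac{a^{2}}{5}$)
$\left(o{\left(g{\left(4 \right)} \right)} + 30\right)^{2} = \left(\left(- \frac{6}{5} + \frac{2 \cdot 4}{5} + \frac{\left(2 \cdot 4\right)^{2}}{5}\right) + 30\right)^{2} = \left(\left(- \frac{6}{5} + \frac{1}{5} \cdot 8 + \frac{8^{2}}{5}\right) + 30\right)^{2} = \left(\left(- \frac{6}{5} + \frac{8}{5} + \frac{1}{5} \cdot 64\right) + 30\right)^{2} = \left(\left(- \frac{6}{5} + \frac{8}{5} + \frac{64}{5}\right) + 30\right)^{2} = \left(\frac{66}{5} + 30\right)^{2} = \left(\frac{216}{5}\right)^{2} = \frac{46656}{25}$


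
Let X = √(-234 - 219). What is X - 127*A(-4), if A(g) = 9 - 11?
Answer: 254 + I*√453 ≈ 254.0 + 21.284*I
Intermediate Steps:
A(g) = -2
X = I*√453 (X = √(-453) = I*√453 ≈ 21.284*I)
X - 127*A(-4) = I*√453 - 127*(-2) = I*√453 + 254 = 254 + I*√453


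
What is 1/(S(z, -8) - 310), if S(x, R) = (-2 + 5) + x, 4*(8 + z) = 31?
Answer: -4/1229 ≈ -0.0032547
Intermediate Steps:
z = -¼ (z = -8 + (¼)*31 = -8 + 31/4 = -¼ ≈ -0.25000)
S(x, R) = 3 + x
1/(S(z, -8) - 310) = 1/((3 - ¼) - 310) = 1/(11/4 - 310) = 1/(-1229/4) = -4/1229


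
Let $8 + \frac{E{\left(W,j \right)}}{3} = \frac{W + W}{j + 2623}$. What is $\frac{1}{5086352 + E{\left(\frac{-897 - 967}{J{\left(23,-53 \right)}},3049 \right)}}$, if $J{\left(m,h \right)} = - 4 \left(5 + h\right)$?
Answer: $\frac{22688}{115398609431} \approx 1.9661 \cdot 10^{-7}$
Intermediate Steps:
$J{\left(m,h \right)} = -20 - 4 h$
$E{\left(W,j \right)} = -24 + \frac{6 W}{2623 + j}$ ($E{\left(W,j \right)} = -24 + 3 \frac{W + W}{j + 2623} = -24 + 3 \frac{2 W}{2623 + j} = -24 + \frac{6 W}{2623 + j}$)
$\frac{1}{5086352 + E{\left(\frac{-897 - 967}{J{\left(23,-53 \right)}},3049 \right)}} = \frac{1}{5086352 + \frac{6 \left(-10492 + \frac{-897 - 967}{-20 - -212} - 12196\right)}{2623 + 3049}} = \frac{1}{5086352 + \frac{6 \left(-10492 + \frac{-897 - 967}{-20 + 212} - 12196\right)}{5672}} = \frac{1}{5086352 + 6 \cdot \frac{1}{5672} \left(-10492 - \frac{1864}{192} - 12196\right)} = \frac{1}{5086352 + 6 \cdot \frac{1}{5672} \left(-10492 - \frac{233}{24} - 12196\right)} = \frac{1}{5086352 + 6 \cdot \frac{1}{5672} \left(- \frac{544745}{24}\right)} = \frac{1}{5086352 - \frac{544745}{22688}} = \frac{1}{\frac{115398609431}{22688}} = \frac{22688}{115398609431}$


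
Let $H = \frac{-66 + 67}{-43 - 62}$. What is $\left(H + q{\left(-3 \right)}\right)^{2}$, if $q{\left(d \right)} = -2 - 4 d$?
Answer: $\frac{1100401}{11025} \approx 99.81$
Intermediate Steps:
$H = - \frac{1}{105}$ ($H = 1 \frac{1}{-105} = 1 \left(- \frac{1}{105}\right) = - \frac{1}{105} \approx -0.0095238$)
$\left(H + q{\left(-3 \right)}\right)^{2} = \left(- \frac{1}{105} - -10\right)^{2} = \left(- \frac{1}{105} + \left(-2 + 12\right)\right)^{2} = \left(- \frac{1}{105} + 10\right)^{2} = \left(\frac{1049}{105}\right)^{2} = \frac{1100401}{11025}$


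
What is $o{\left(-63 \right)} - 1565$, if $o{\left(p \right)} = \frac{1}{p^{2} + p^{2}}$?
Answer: $- \frac{12422969}{7938} \approx -1565.0$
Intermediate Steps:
$o{\left(p \right)} = \frac{1}{2 p^{2}}$
$o{\left(-63 \right)} - 1565 = \frac{1}{2 \cdot 3969} - 1565 = \frac{1}{2} \cdot \frac{1}{3969} - 1565 = \frac{1}{7938} - 1565 = - \frac{12422969}{7938}$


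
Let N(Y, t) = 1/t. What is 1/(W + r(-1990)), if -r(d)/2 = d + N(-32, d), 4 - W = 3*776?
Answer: 995/1647721 ≈ 0.00060386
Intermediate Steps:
W = -2324 (W = 4 - 3*776 = 4 - 1*2328 = 4 - 2328 = -2324)
r(d) = -2*d - 2/d (r(d) = -2*(d + 1/d) = -2*d - 2/d)
1/(W + r(-1990)) = 1/(-2324 + (-2*(-1990) - 2/(-1990))) = 1/(-2324 + (3980 - 2*(-1/1990))) = 1/(-2324 + (3980 + 1/995)) = 1/(-2324 + 3960101/995) = 1/(1647721/995) = 995/1647721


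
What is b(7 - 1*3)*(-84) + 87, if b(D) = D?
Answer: -249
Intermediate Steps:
b(7 - 1*3)*(-84) + 87 = (7 - 1*3)*(-84) + 87 = (7 - 3)*(-84) + 87 = 4*(-84) + 87 = -336 + 87 = -249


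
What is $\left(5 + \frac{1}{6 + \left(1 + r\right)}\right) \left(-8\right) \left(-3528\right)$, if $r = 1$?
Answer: $144648$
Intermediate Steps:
$\left(5 + \frac{1}{6 + \left(1 + r\right)}\right) \left(-8\right) \left(-3528\right) = \left(5 + \frac{1}{6 + \left(1 + 1\right)}\right) \left(-8\right) \left(-3528\right) = \left(5 + \frac{1}{6 + 2}\right) \left(-8\right) \left(-3528\right) = \left(5 + \frac{1}{8}\right) \left(-8\right) \left(-3528\right) = \frac{41}{8} \left(-8\right) \left(-3528\right) = \left(-41\right) \left(-3528\right) = 144648$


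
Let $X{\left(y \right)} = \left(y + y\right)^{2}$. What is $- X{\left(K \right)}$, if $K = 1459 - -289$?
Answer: $-12222016$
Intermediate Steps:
$K = 1748$ ($K = 1459 + 289 = 1748$)
$X{\left(y \right)} = 4 y^{2}$ ($X{\left(y \right)} = \left(2 y\right)^{2} = 4 y^{2}$)
$- X{\left(K \right)} = - 4 \cdot 1748^{2} = - 4 \cdot 3055504 = \left(-1\right) 12222016 = -12222016$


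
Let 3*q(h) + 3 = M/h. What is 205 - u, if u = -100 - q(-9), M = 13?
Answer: 8195/27 ≈ 303.52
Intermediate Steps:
q(h) = -1 + 13/(3*h) (q(h) = -1 + (13/h)/3 = -1 + 13/(3*h))
u = -2660/27 (u = -100 - (13/3 - 1*(-9))/(-9) = -100 - (-1)*(13/3 + 9)/9 = -100 - (-1)*40/(9*3) = -100 - 1*(-40/27) = -100 + 40/27 = -2660/27 ≈ -98.519)
205 - u = 205 - 1*(-2660/27) = 205 + 2660/27 = 8195/27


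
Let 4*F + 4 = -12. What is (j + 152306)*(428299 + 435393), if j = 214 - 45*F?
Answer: 131885768400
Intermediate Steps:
F = -4 (F = -1 + (¼)*(-12) = -1 - 3 = -4)
j = 394 (j = 214 - 45*(-4) = 214 + 180 = 394)
(j + 152306)*(428299 + 435393) = (394 + 152306)*(428299 + 435393) = 152700*863692 = 131885768400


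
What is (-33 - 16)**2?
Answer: 2401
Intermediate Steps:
(-33 - 16)**2 = (-49)**2 = 2401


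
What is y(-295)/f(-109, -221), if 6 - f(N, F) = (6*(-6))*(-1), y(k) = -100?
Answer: 10/3 ≈ 3.3333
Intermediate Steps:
f(N, F) = -30 (f(N, F) = 6 - 6*(-6)*(-1) = 6 - (-36)*(-1) = 6 - 1*36 = 6 - 36 = -30)
y(-295)/f(-109, -221) = -100/(-30) = -100*(-1/30) = 10/3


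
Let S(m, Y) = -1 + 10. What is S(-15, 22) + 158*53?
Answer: 8383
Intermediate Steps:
S(m, Y) = 9
S(-15, 22) + 158*53 = 9 + 158*53 = 9 + 8374 = 8383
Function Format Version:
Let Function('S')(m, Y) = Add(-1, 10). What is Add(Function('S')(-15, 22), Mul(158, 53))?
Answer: 8383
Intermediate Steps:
Function('S')(m, Y) = 9
Add(Function('S')(-15, 22), Mul(158, 53)) = Add(9, Mul(158, 53)) = Add(9, 8374) = 8383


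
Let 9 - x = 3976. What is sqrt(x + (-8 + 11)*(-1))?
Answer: I*sqrt(3970) ≈ 63.008*I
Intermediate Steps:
x = -3967 (x = 9 - 1*3976 = 9 - 3976 = -3967)
sqrt(x + (-8 + 11)*(-1)) = sqrt(-3967 + (-8 + 11)*(-1)) = sqrt(-3967 + 3*(-1)) = sqrt(-3967 - 3) = sqrt(-3970) = I*sqrt(3970)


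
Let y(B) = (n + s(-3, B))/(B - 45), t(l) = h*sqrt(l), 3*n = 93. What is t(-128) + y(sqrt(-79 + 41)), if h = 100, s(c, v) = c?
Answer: -1260/2063 + 800*I*sqrt(2) - 28*I*sqrt(38)/2063 ≈ -0.61076 + 1131.3*I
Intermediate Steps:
n = 31 (n = (1/3)*93 = 31)
t(l) = 100*sqrt(l)
y(B) = 28/(-45 + B) (y(B) = (31 - 3)/(B - 45) = 28/(-45 + B))
t(-128) + y(sqrt(-79 + 41)) = 100*sqrt(-128) + 28/(-45 + sqrt(-79 + 41)) = 100*(8*I*sqrt(2)) + 28/(-45 + sqrt(-38)) = 800*I*sqrt(2) + 28/(-45 + I*sqrt(38)) = 28/(-45 + I*sqrt(38)) + 800*I*sqrt(2)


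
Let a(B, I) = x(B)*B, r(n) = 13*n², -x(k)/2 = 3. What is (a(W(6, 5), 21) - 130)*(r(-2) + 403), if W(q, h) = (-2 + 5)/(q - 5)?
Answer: -67340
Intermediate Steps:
x(k) = -6 (x(k) = -2*3 = -6)
W(q, h) = 3/(-5 + q)
a(B, I) = -6*B
(a(W(6, 5), 21) - 130)*(r(-2) + 403) = (-18/(-5 + 6) - 130)*(13*(-2)² + 403) = (-18/1 - 130)*(13*4 + 403) = (-18 - 130)*(52 + 403) = (-6*3 - 130)*455 = (-18 - 130)*455 = -148*455 = -67340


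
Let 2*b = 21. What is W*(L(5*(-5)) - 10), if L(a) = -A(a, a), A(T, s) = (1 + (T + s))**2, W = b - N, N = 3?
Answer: -36165/2 ≈ -18083.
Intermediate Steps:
b = 21/2 (b = (1/2)*21 = 21/2 ≈ 10.500)
W = 15/2 (W = 21/2 - 1*3 = 21/2 - 3 = 15/2 ≈ 7.5000)
A(T, s) = (1 + T + s)**2
L(a) = -(1 + 2*a)**2 (L(a) = -(1 + a + a)**2 = -(1 + 2*a)**2)
W*(L(5*(-5)) - 10) = 15*(-(1 + 2*(5*(-5)))**2 - 10)/2 = 15*(-(1 + 2*(-25))**2 - 10)/2 = 15*(-(1 - 50)**2 - 10)/2 = 15*(-1*(-49)**2 - 10)/2 = 15*(-1*2401 - 10)/2 = 15*(-2401 - 10)/2 = (15/2)*(-2411) = -36165/2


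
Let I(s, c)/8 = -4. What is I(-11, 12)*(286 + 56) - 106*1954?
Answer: -218068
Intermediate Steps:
I(s, c) = -32 (I(s, c) = 8*(-4) = -32)
I(-11, 12)*(286 + 56) - 106*1954 = -32*(286 + 56) - 106*1954 = -32*342 - 207124 = -10944 - 207124 = -218068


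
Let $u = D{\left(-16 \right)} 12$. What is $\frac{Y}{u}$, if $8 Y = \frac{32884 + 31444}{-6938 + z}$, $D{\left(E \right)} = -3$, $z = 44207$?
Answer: $- \frac{8041}{1341684} \approx -0.0059932$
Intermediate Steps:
$u = -36$ ($u = \left(-3\right) 12 = -36$)
$Y = \frac{8041}{37269}$ ($Y = \frac{\left(32884 + 31444\right) \frac{1}{-6938 + 44207}}{8} = \frac{64328 \cdot \frac{1}{37269}}{8} = \frac{1}{8} \cdot \frac{64328}{37269} = \frac{8041}{37269} \approx 0.21576$)
$\frac{Y}{u} = \frac{8041}{37269 \left(-36\right)} = \frac{8041}{37269} \left(- \frac{1}{36}\right) = - \frac{8041}{1341684}$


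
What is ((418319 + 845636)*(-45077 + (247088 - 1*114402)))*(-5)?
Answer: -553669167975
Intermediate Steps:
((418319 + 845636)*(-45077 + (247088 - 1*114402)))*(-5) = (1263955*(-45077 + (247088 - 114402)))*(-5) = (1263955*(-45077 + 132686))*(-5) = (1263955*87609)*(-5) = 110733833595*(-5) = -553669167975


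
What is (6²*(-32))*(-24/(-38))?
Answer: -13824/19 ≈ -727.58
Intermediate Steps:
(6²*(-32))*(-24/(-38)) = (36*(-32))*(-24*(-1/38)) = -1152*12/19 = -13824/19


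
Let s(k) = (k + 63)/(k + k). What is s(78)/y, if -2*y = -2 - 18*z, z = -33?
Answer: -47/15392 ≈ -0.0030535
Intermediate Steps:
s(k) = (63 + k)/(2*k) (s(k) = (63 + k)/((2*k)) = (63 + k)*(1/(2*k)) = (63 + k)/(2*k))
y = -296 (y = -(-2 - 18*(-33))/2 = -(-2 + 594)/2 = -½*592 = -296)
s(78)/y = ((½)*(63 + 78)/78)/(-296) = ((½)*(1/78)*141)*(-1/296) = (47/52)*(-1/296) = -47/15392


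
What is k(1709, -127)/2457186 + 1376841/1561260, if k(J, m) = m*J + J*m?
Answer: 450905553511/639384369060 ≈ 0.70522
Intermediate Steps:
k(J, m) = 2*J*m (k(J, m) = J*m + J*m = 2*J*m)
k(1709, -127)/2457186 + 1376841/1561260 = (2*1709*(-127))/2457186 + 1376841/1561260 = -434086*1/2457186 + 1376841*(1/1561260) = -217043/1228593 + 458947/520420 = 450905553511/639384369060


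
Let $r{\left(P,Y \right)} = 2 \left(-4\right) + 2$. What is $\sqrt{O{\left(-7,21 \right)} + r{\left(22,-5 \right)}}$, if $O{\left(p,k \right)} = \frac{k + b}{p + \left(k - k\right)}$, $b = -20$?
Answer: $\frac{i \sqrt{301}}{7} \approx 2.4785 i$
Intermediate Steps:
$r{\left(P,Y \right)} = -6$ ($r{\left(P,Y \right)} = -8 + 2 = -6$)
$O{\left(p,k \right)} = \frac{-20 + k}{p}$ ($O{\left(p,k \right)} = \frac{k - 20}{p + \left(k - k\right)} = \frac{-20 + k}{p + 0} = \frac{-20 + k}{p}$)
$\sqrt{O{\left(-7,21 \right)} + r{\left(22,-5 \right)}} = \sqrt{\frac{-20 + 21}{-7} - 6} = \sqrt{\left(- \frac{1}{7}\right) 1 - 6} = \sqrt{- \frac{1}{7} - 6} = \sqrt{- \frac{43}{7}} = \frac{i \sqrt{301}}{7}$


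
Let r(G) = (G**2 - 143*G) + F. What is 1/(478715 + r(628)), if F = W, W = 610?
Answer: 1/783905 ≈ 1.2757e-6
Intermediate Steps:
F = 610
r(G) = 610 + G**2 - 143*G (r(G) = (G**2 - 143*G) + 610 = 610 + G**2 - 143*G)
1/(478715 + r(628)) = 1/(478715 + (610 + 628**2 - 143*628)) = 1/(478715 + (610 + 394384 - 89804)) = 1/(478715 + 305190) = 1/783905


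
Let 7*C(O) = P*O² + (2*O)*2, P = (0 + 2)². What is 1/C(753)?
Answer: 7/2271048 ≈ 3.0823e-6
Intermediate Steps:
P = 4 (P = 2² = 4)
C(O) = 4*O/7 + 4*O²/7 (C(O) = (4*O² + (2*O)*2)/7 = (4*O² + 4*O)/7 = (4*O + 4*O²)/7 = 4*O/7 + 4*O²/7)
1/C(753) = 1/((4/7)*753*(1 + 753)) = 1/((4/7)*753*754) = 1/(2271048/7) = 7/2271048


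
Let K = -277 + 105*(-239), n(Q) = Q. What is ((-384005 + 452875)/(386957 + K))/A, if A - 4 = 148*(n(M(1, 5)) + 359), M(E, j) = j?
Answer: 6887/1948075346 ≈ 3.5353e-6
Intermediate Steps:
K = -25372 (K = -277 - 25095 = -25372)
A = 53876 (A = 4 + 148*(5 + 359) = 4 + 148*364 = 4 + 53872 = 53876)
((-384005 + 452875)/(386957 + K))/A = ((-384005 + 452875)/(386957 - 25372))/53876 = (68870/361585)*(1/53876) = (68870*(1/361585))*(1/53876) = (13774/72317)*(1/53876) = 6887/1948075346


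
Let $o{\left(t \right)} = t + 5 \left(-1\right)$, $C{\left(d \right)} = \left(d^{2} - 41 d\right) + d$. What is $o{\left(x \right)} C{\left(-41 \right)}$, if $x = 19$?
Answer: $46494$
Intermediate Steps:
$C{\left(d \right)} = d^{2} - 40 d$
$o{\left(t \right)} = -5 + t$ ($o{\left(t \right)} = t - 5 = -5 + t$)
$o{\left(x \right)} C{\left(-41 \right)} = \left(-5 + 19\right) \left(- 41 \left(-40 - 41\right)\right) = 14 \left(\left(-41\right) \left(-81\right)\right) = 14 \cdot 3321 = 46494$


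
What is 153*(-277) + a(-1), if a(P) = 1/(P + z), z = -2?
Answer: -127144/3 ≈ -42381.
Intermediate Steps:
a(P) = 1/(-2 + P) (a(P) = 1/(P - 2) = 1/(-2 + P))
153*(-277) + a(-1) = 153*(-277) + 1/(-2 - 1) = -42381 + 1/(-3) = -42381 - 1/3 = -127144/3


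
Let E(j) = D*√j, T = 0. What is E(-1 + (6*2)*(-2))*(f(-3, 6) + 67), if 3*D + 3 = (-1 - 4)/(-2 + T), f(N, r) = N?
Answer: -160*I/3 ≈ -53.333*I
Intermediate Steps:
D = -⅙ (D = -1 + ((-1 - 4)/(-2 + 0))/3 = -1 + (-5/(-2))/3 = -1 + (-5*(-½))/3 = -1 + (⅓)*(5/2) = -1 + ⅚ = -⅙ ≈ -0.16667)
E(j) = -√j/6
E(-1 + (6*2)*(-2))*(f(-3, 6) + 67) = (-√(-1 + (6*2)*(-2))/6)*(-3 + 67) = -√(-1 + 12*(-2))/6*64 = -√(-1 - 24)/6*64 = -5*I/6*64 = -160*I/3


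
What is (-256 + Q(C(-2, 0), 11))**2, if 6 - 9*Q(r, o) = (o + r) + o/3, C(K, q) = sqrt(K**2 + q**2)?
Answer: 48219136/729 ≈ 66144.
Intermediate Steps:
Q(r, o) = 2/3 - 4*o/27 - r/9 (Q(r, o) = 2/3 - ((o + r) + o/3)/9 = 2/3 - (r + 4*o/3)/9 = 2/3 + (-4*o/27 - r/9) = 2/3 - 4*o/27 - r/9)
(-256 + Q(C(-2, 0), 11))**2 = (-256 + (2/3 - 4/27*11 - sqrt((-2)**2 + 0**2)/9))**2 = (-256 + (2/3 - 44/27 - sqrt(4 + 0)/9))**2 = (-256 + (2/3 - 44/27 - sqrt(4)/9))**2 = (-256 + (2/3 - 44/27 - 1/9*2))**2 = (-256 + (2/3 - 44/27 - 2/9))**2 = (-256 - 32/27)**2 = (-6944/27)**2 = 48219136/729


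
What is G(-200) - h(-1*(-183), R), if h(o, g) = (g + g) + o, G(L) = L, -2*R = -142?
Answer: -525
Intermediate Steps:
R = 71 (R = -½*(-142) = 71)
h(o, g) = o + 2*g (h(o, g) = 2*g + o = o + 2*g)
G(-200) - h(-1*(-183), R) = -200 - (-1*(-183) + 2*71) = -200 - (183 + 142) = -200 - 1*325 = -200 - 325 = -525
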